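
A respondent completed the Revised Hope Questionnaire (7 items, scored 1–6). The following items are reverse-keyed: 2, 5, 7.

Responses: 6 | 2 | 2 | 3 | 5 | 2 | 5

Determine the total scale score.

Reverse-coded items (reverse-coded value = 7 − response):
  item 2: 7 − 2 = 5
  item 5: 7 − 5 = 2
  item 7: 7 − 5 = 2
Scored responses: 6, 5, 2, 3, 2, 2, 2
Total = 6 + 5 + 2 + 3 + 2 + 2 + 2 = 22

22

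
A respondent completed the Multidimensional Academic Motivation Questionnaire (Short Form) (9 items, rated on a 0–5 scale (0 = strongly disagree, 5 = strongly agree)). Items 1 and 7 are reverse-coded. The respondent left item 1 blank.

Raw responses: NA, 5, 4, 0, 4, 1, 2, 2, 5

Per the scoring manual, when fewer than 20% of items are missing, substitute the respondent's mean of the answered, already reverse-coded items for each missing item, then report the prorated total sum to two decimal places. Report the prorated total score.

27.00

Reverse-coded (reversed = (0+5) − raw = 5 − raw):
  item 7: 5 − 2 = 3
Completed scored items (8 of 9): 5, 4, 0, 4, 1, 3, 2, 5; sum = 24.
Person mean = 24 / 8 ≈ 3.0000
Prorated total = (24 / 8) × 9 = 27.00 (to 2 dp)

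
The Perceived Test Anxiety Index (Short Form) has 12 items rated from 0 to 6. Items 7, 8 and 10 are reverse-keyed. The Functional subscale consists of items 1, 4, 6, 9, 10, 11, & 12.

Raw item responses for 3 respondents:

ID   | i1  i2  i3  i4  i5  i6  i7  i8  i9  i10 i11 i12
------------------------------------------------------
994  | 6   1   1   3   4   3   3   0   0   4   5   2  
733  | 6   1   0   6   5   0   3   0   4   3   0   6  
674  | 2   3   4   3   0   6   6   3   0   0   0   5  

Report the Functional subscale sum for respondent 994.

Respondent 994 raw: 6, 1, 1, 3, 4, 3, 3, 0, 0, 4, 5, 2.
Functional items: 1, 4, 6, 9, 10, 11, 12.
Reverse-coded (reversed = (0+6) − raw = 6 − raw):
  item 1: 6
  item 4: 3
  item 6: 3
  item 9: 0
  item 10: 6 − 4 = 2
  item 11: 5
  item 12: 2
Sum = 6 + 3 + 3 + 0 + 2 + 5 + 2 = 21

21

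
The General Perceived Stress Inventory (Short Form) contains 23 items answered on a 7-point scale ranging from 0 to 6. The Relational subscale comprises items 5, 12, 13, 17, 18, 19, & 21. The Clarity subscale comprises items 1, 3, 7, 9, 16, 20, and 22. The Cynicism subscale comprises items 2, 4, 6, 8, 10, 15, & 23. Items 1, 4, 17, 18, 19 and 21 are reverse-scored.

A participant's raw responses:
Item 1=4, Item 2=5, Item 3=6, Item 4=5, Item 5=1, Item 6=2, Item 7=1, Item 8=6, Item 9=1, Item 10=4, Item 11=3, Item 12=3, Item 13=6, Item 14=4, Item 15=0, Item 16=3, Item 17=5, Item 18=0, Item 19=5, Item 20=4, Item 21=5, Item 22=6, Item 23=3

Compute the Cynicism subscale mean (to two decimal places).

3.00

Cynicism items: 2, 4, 6, 8, 10, 15, 23.
Of these, item 4 is reverse-scored; reversed = (0+6) − raw = 6 − raw.
  item 2: 5
  item 4: 6 − 5 = 1
  item 6: 2
  item 8: 6
  item 10: 4
  item 15: 0
  item 23: 3
Sum = 5 + 1 + 2 + 6 + 4 + 0 + 3 = 21
Mean = 21 / 7 = 3.00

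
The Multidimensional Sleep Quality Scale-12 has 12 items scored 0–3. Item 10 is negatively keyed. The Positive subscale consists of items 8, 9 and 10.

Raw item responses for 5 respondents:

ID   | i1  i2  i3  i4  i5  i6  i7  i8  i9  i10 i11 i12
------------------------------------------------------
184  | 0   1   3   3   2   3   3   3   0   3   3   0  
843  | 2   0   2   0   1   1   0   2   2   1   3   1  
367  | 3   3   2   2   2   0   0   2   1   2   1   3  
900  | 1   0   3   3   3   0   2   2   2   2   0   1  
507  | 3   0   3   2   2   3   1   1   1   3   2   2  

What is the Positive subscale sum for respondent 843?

Respondent 843 raw: 2, 0, 2, 0, 1, 1, 0, 2, 2, 1, 3, 1.
Positive items: 8, 9, 10.
Reverse-coded (reversed = (0+3) − raw = 3 − raw):
  item 8: 2
  item 9: 2
  item 10: 3 − 1 = 2
Sum = 2 + 2 + 2 = 6

6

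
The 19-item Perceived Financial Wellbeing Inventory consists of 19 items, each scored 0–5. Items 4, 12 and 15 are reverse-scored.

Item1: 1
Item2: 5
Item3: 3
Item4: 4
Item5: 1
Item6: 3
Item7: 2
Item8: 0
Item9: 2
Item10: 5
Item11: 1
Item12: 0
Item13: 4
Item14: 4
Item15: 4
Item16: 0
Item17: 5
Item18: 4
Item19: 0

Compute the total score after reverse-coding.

Apply reverse scoring (reversed = (0+5) − raw = 5 − raw):
  item 4: 5 − 4 = 1
  item 12: 5 − 0 = 5
  item 15: 5 − 4 = 1
After reverse-coding: 1, 5, 3, 1, 1, 3, 2, 0, 2, 5, 1, 5, 4, 4, 1, 0, 5, 4, 0
Total = 1 + 5 + 3 + 1 + 1 + 3 + 2 + 0 + 2 + 5 + 1 + 5 + 4 + 4 + 1 + 0 + 5 + 4 + 0 = 47

47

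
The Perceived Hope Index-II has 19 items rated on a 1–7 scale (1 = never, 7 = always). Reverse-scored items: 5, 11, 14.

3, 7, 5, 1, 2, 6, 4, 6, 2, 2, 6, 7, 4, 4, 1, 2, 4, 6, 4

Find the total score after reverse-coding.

76

Reverse-coded items (reversed = (1+7) − raw = 8 − raw):
  item 5: 8 − 2 = 6
  item 11: 8 − 6 = 2
  item 14: 8 − 4 = 4
Scored responses: 3, 7, 5, 1, 6, 6, 4, 6, 2, 2, 2, 7, 4, 4, 1, 2, 4, 6, 4
Total = 3 + 7 + 5 + 1 + 6 + 6 + 4 + 6 + 2 + 2 + 2 + 7 + 4 + 4 + 1 + 2 + 4 + 6 + 4 = 76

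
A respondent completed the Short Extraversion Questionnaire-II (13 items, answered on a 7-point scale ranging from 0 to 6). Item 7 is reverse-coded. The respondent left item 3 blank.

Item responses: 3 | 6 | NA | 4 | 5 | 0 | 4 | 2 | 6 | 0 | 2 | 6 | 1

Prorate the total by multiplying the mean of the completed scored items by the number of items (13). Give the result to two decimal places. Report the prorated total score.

40.08

Reverse-coded (reversed = (0+6) − raw = 6 − raw):
  item 7: 6 − 4 = 2
Completed scored items (12 of 13): 3, 6, 4, 5, 0, 2, 2, 6, 0, 2, 6, 1; sum = 37.
Person mean = 37 / 12 ≈ 3.0833
Prorated total = (37 / 12) × 13 = 40.08 (to 2 dp)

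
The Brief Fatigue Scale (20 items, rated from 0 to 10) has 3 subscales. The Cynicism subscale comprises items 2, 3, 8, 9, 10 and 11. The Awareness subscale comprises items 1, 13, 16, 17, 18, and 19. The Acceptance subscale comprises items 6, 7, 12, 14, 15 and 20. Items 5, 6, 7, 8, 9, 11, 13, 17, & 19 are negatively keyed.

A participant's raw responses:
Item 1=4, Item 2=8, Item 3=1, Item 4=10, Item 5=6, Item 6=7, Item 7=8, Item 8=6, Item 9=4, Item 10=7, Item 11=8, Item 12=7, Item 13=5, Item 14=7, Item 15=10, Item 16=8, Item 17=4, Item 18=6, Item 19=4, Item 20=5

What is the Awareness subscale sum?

35

Awareness items: 1, 13, 16, 17, 18, 19.
Of these, items 13, 17, & 19 are negatively keyed; on a 0–10 scale, reversed = 10 − raw.
  item 1: 4
  item 13: 10 − 5 = 5
  item 16: 8
  item 17: 10 − 4 = 6
  item 18: 6
  item 19: 10 − 4 = 6
Sum = 4 + 5 + 8 + 6 + 6 + 6 = 35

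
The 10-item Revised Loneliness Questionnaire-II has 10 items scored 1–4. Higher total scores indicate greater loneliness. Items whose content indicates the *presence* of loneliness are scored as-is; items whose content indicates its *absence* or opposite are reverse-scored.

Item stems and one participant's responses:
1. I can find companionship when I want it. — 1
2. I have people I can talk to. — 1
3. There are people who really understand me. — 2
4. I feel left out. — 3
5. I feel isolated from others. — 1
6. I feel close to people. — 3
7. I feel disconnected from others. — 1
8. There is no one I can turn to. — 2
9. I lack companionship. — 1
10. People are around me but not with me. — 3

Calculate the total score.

Items 1, 2, 3, 6 describe the absence/opposite of loneliness → reverse-score.
reversed = (1+4) − raw = 5 − raw.
  item 1: 5 − 1 = 4
  item 2: 5 − 1 = 4
  item 3: 5 − 2 = 3
  item 4: 3
  item 5: 1
  item 6: 5 − 3 = 2
  item 7: 1
  item 8: 2
  item 9: 1
  item 10: 3
Total = 4 + 4 + 3 + 3 + 1 + 2 + 1 + 2 + 1 + 3 = 24

24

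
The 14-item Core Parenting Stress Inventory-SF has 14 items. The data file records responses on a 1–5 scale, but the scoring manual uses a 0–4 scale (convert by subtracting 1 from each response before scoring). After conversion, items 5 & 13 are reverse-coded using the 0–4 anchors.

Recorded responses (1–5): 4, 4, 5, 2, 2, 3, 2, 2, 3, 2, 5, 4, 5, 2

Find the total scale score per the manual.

Convert to 0–4: 3, 3, 4, 1, 1, 2, 1, 1, 2, 1, 4, 3, 4, 1
Reverse-coded (on a 0–4 scale, reversed = 4 − raw):
  item 5: 4 − 1 = 3
  item 13: 4 − 4 = 0
Scored: 3, 3, 4, 1, 3, 2, 1, 1, 2, 1, 4, 3, 0, 1
Total = 29

29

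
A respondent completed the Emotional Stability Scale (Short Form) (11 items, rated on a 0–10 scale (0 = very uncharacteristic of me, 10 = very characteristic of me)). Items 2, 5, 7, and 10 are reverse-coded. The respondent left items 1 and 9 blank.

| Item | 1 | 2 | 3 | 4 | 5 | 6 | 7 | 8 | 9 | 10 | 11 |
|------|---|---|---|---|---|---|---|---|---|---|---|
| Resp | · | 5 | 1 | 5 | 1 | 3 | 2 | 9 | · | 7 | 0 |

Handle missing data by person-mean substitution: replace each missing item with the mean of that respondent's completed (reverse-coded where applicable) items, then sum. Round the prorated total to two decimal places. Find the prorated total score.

52.56

Reverse-coded (on a 0–10 scale, reversed = 10 − raw):
  item 2: 10 − 5 = 5
  item 5: 10 − 1 = 9
  item 7: 10 − 2 = 8
  item 10: 10 − 7 = 3
Completed scored items (9 of 11): 5, 1, 5, 9, 3, 8, 9, 3, 0; sum = 43.
Person mean = 43 / 9 ≈ 4.7778
Prorated total = (43 / 9) × 11 = 52.56 (to 2 dp)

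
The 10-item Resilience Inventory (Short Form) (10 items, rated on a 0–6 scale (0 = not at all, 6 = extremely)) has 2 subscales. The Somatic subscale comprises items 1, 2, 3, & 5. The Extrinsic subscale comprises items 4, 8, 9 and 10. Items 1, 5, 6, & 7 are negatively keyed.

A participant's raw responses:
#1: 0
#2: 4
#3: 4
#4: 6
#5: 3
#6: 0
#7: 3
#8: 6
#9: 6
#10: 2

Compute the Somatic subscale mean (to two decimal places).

Somatic items: 1, 2, 3, 5.
Of these, items 1 and 5 are negatively keyed; reversed = (0+6) − raw = 6 − raw.
  item 1: 6 − 0 = 6
  item 2: 4
  item 3: 4
  item 5: 6 − 3 = 3
Sum = 6 + 4 + 4 + 3 = 17
Mean = 17 / 4 = 4.25

4.25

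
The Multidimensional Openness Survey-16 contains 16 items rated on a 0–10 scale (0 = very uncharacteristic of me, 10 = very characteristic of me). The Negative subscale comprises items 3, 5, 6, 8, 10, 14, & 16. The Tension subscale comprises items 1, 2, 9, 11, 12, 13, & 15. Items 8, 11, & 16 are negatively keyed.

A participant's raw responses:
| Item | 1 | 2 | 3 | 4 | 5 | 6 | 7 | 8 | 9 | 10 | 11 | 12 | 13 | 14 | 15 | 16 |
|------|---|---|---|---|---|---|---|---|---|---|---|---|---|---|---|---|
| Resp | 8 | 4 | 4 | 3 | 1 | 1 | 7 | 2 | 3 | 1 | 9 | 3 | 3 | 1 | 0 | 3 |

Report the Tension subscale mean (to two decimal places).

Tension items: 1, 2, 9, 11, 12, 13, 15.
Of these, item 11 is negatively keyed; reverse-coded value = 10 − response.
  item 1: 8
  item 2: 4
  item 9: 3
  item 11: 10 − 9 = 1
  item 12: 3
  item 13: 3
  item 15: 0
Sum = 8 + 4 + 3 + 1 + 3 + 3 + 0 = 22
Mean = 22 / 7 = 3.14

3.14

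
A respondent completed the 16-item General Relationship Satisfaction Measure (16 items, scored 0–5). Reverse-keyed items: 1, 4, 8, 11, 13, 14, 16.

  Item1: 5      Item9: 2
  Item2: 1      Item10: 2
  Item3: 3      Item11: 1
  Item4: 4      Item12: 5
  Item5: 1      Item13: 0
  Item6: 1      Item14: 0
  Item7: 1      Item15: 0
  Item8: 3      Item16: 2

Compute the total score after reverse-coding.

36

Raw sum = 31. Reverse-keyed items: 1, 4, 8, 11, 13, 14, 16; their raw sum = 15.
Each reversal replaces raw with 5 − raw, changing the total by 5 − 2·raw per item.
Total = 31 + 7·5 − 2·15 = 31 + 35 − 30 = 36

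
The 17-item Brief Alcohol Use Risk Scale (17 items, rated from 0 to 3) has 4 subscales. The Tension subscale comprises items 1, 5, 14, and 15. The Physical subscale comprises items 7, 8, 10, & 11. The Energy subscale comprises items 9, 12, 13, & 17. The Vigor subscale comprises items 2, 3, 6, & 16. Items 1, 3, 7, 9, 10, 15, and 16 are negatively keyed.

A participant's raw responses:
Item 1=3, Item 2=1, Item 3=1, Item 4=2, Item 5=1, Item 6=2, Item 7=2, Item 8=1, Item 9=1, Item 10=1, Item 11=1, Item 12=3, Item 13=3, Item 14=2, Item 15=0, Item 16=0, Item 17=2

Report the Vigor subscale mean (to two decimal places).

2.00

Vigor items: 2, 3, 6, 16.
Of these, items 3 & 16 are negatively keyed; reversed = (0+3) − raw = 3 − raw.
  item 2: 1
  item 3: 3 − 1 = 2
  item 6: 2
  item 16: 3 − 0 = 3
Sum = 1 + 2 + 2 + 3 = 8
Mean = 8 / 4 = 2.00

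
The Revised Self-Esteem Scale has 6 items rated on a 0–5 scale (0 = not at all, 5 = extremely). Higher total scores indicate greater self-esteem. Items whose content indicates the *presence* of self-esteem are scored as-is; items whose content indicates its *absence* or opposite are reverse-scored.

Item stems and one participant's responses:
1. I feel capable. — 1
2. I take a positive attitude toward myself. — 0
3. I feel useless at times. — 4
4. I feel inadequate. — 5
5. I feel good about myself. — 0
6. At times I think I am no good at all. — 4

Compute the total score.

3

Items 3, 4, 6 describe the absence/opposite of self-esteem → reverse-score.
reversed = (0+5) − raw = 5 − raw.
  item 1: 1
  item 2: 0
  item 3: 5 − 4 = 1
  item 4: 5 − 5 = 0
  item 5: 0
  item 6: 5 − 4 = 1
Total = 1 + 0 + 1 + 0 + 0 + 1 = 3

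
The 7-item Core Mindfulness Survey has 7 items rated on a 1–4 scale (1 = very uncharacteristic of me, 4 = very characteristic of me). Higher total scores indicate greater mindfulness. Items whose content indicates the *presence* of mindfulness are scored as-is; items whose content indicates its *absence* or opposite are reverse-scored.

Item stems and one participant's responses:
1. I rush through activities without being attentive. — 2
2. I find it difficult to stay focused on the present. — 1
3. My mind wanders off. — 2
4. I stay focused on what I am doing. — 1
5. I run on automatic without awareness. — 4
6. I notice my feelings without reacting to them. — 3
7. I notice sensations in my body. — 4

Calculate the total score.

Items 1, 2, 3, 5 describe the absence/opposite of mindfulness → reverse-score.
reverse-coded value = 5 − response.
  item 1: 5 − 2 = 3
  item 2: 5 − 1 = 4
  item 3: 5 − 2 = 3
  item 4: 1
  item 5: 5 − 4 = 1
  item 6: 3
  item 7: 4
Total = 3 + 4 + 3 + 1 + 1 + 3 + 4 = 19

19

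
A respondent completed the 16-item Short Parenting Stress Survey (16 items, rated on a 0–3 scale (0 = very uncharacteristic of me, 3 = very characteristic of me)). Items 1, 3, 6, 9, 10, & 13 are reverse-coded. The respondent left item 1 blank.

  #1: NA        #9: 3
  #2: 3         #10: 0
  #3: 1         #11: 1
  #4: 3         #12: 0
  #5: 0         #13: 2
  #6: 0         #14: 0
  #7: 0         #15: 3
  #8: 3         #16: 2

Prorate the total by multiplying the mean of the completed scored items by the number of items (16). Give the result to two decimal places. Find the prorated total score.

Reverse-coded (reverse-coded value = 3 − response):
  item 3: 3 − 1 = 2
  item 6: 3 − 0 = 3
  item 9: 3 − 3 = 0
  item 10: 3 − 0 = 3
  item 13: 3 − 2 = 1
Completed scored items (15 of 16): 3, 2, 3, 0, 3, 0, 3, 0, 3, 1, 0, 1, 0, 3, 2; sum = 24.
Person mean = 24 / 15 ≈ 1.6000
Prorated total = (24 / 15) × 16 = 25.60 (to 2 dp)

25.60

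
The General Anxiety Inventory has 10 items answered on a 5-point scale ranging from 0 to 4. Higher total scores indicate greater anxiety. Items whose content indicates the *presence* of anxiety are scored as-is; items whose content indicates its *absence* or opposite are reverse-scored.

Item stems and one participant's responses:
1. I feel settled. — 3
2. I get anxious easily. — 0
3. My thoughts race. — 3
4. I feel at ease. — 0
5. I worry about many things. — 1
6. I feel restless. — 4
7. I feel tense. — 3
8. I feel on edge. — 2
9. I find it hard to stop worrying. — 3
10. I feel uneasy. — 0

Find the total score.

21

Items 1, 4 describe the absence/opposite of anxiety → reverse-score.
reverse-coded value = 4 − response.
  item 1: 4 − 3 = 1
  item 2: 0
  item 3: 3
  item 4: 4 − 0 = 4
  item 5: 1
  item 6: 4
  item 7: 3
  item 8: 2
  item 9: 3
  item 10: 0
Total = 1 + 0 + 3 + 4 + 1 + 4 + 3 + 2 + 3 + 0 = 21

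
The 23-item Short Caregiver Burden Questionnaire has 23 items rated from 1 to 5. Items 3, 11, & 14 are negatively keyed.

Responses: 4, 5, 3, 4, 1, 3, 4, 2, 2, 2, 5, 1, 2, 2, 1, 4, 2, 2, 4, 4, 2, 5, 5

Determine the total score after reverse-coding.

Raw sum = 69. Negatively keyed items: 3, 11, 14; their raw sum = 10.
Each reversal replaces raw with 6 − raw, changing the total by 6 − 2·raw per item.
Total = 69 + 3·6 − 2·10 = 69 + 18 − 20 = 67

67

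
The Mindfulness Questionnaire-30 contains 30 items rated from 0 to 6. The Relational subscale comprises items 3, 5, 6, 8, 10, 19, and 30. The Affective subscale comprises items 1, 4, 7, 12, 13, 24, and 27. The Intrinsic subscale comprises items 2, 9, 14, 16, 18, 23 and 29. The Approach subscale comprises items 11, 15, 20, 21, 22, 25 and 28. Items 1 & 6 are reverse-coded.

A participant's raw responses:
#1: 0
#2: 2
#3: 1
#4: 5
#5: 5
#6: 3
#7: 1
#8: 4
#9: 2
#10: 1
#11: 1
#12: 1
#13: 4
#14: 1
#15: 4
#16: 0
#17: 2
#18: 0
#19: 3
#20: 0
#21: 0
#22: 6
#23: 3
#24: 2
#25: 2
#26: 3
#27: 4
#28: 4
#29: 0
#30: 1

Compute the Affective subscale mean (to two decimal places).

3.29

Affective items: 1, 4, 7, 12, 13, 24, 27.
Of these, item 1 is reverse-coded; reverse-coded value = 6 − response.
  item 1: 6 − 0 = 6
  item 4: 5
  item 7: 1
  item 12: 1
  item 13: 4
  item 24: 2
  item 27: 4
Sum = 6 + 5 + 1 + 1 + 4 + 2 + 4 = 23
Mean = 23 / 7 = 3.29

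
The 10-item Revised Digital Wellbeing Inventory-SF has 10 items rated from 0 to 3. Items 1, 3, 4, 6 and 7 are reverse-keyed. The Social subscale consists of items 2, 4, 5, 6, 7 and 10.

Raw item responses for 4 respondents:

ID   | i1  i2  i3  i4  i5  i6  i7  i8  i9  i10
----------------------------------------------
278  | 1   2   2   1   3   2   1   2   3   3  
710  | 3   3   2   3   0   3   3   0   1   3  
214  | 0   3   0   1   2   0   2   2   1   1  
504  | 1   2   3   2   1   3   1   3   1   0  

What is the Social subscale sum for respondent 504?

6

Respondent 504 raw: 1, 2, 3, 2, 1, 3, 1, 3, 1, 0.
Social items: 2, 4, 5, 6, 7, 10.
Reverse-coded (reversed = (0+3) − raw = 3 − raw):
  item 2: 2
  item 4: 3 − 2 = 1
  item 5: 1
  item 6: 3 − 3 = 0
  item 7: 3 − 1 = 2
  item 10: 0
Sum = 2 + 1 + 1 + 0 + 2 + 0 = 6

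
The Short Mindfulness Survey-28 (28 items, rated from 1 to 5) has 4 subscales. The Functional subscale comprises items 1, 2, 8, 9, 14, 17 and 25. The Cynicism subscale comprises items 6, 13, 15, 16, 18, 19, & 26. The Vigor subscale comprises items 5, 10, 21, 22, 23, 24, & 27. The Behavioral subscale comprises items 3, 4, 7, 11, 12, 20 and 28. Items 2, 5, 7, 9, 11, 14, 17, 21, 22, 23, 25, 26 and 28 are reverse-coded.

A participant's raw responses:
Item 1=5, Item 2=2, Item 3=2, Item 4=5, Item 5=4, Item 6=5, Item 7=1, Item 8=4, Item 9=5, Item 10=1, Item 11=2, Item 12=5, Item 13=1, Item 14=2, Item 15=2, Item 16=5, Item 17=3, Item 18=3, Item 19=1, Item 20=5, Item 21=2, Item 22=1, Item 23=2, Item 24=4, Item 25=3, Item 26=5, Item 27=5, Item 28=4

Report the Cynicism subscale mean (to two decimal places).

2.57

Cynicism items: 6, 13, 15, 16, 18, 19, 26.
Of these, item 26 is reverse-coded; reversed = (1+5) − raw = 6 − raw.
  item 6: 5
  item 13: 1
  item 15: 2
  item 16: 5
  item 18: 3
  item 19: 1
  item 26: 6 − 5 = 1
Sum = 5 + 1 + 2 + 5 + 3 + 1 + 1 = 18
Mean = 18 / 7 = 2.57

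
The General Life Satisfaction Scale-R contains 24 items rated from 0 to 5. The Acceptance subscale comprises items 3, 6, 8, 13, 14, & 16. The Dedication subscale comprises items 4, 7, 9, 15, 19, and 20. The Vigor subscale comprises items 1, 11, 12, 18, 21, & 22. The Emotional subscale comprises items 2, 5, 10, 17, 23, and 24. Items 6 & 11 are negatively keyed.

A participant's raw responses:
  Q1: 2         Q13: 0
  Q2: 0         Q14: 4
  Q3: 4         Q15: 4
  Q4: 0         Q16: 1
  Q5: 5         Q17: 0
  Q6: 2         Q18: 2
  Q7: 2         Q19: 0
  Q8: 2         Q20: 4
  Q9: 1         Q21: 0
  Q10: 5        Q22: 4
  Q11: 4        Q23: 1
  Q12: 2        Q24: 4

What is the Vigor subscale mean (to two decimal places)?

Vigor items: 1, 11, 12, 18, 21, 22.
Of these, item 11 is negatively keyed; on a 0–5 scale, reversed = 5 − raw.
  item 1: 2
  item 11: 5 − 4 = 1
  item 12: 2
  item 18: 2
  item 21: 0
  item 22: 4
Sum = 2 + 1 + 2 + 2 + 0 + 4 = 11
Mean = 11 / 6 = 1.83

1.83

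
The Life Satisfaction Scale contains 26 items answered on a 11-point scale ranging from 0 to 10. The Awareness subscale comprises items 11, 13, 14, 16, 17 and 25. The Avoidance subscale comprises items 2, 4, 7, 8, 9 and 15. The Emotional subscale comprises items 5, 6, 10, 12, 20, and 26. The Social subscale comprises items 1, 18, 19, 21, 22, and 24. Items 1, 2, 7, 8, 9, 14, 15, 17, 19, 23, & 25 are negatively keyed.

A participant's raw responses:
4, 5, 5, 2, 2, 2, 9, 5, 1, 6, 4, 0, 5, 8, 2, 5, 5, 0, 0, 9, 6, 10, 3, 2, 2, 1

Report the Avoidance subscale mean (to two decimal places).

Avoidance items: 2, 4, 7, 8, 9, 15.
Of these, items 2, 7, 8, 9 and 15 are negatively keyed; reverse-coded value = 10 − response.
  item 2: 10 − 5 = 5
  item 4: 2
  item 7: 10 − 9 = 1
  item 8: 10 − 5 = 5
  item 9: 10 − 1 = 9
  item 15: 10 − 2 = 8
Sum = 5 + 2 + 1 + 5 + 9 + 8 = 30
Mean = 30 / 6 = 5.00

5.00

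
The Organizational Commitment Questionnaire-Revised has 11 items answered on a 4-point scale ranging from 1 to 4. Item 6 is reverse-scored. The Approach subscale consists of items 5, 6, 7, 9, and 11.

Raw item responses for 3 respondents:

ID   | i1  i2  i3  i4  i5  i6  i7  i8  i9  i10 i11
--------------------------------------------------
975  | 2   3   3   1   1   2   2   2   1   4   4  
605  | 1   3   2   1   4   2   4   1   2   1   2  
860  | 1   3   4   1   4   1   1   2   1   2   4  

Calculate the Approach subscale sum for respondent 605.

15

Respondent 605 raw: 1, 3, 2, 1, 4, 2, 4, 1, 2, 1, 2.
Approach items: 5, 6, 7, 9, 11.
Reverse-coded (reverse-coded value = 5 − response):
  item 5: 4
  item 6: 5 − 2 = 3
  item 7: 4
  item 9: 2
  item 11: 2
Sum = 4 + 3 + 4 + 2 + 2 = 15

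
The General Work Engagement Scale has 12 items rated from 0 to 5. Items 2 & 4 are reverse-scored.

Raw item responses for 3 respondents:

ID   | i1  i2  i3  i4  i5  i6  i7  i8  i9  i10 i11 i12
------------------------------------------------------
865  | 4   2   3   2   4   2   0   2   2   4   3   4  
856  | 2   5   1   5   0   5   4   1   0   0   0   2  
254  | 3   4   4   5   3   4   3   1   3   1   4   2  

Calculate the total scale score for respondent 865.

34

Respondent 865 raw: 4, 2, 3, 2, 4, 2, 0, 2, 2, 4, 3, 4.
Reverse-coded (on a 0–5 scale, reversed = 5 − raw):
  item 1: 4
  item 2: 5 − 2 = 3
  item 3: 3
  item 4: 5 − 2 = 3
  item 5: 4
  item 6: 2
  item 7: 0
  item 8: 2
  item 9: 2
  item 10: 4
  item 11: 3
  item 12: 4
Sum = 4 + 3 + 3 + 3 + 4 + 2 + 0 + 2 + 2 + 4 + 3 + 4 = 34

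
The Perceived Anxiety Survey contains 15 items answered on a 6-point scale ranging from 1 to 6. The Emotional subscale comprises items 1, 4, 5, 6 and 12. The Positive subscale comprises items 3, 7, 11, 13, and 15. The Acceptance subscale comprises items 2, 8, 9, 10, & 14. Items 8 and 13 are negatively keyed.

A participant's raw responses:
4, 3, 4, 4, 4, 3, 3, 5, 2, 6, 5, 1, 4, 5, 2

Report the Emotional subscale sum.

Emotional items: 1, 4, 5, 6, 12.
  item 1: 4
  item 4: 4
  item 5: 4
  item 6: 3
  item 12: 1
Sum = 4 + 4 + 4 + 3 + 1 = 16

16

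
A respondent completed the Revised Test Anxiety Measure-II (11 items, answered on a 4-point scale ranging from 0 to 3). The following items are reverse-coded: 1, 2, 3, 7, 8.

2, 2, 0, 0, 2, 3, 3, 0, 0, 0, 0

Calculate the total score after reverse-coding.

Reversing items 1, 2, 3, 7, and 8 with 3 − raw:
Total = (3−2) + (3−2) + (3−0) + 0 + 2 + 3 + (3−3) + (3−0) + 0 + 0 + 0
      = 1 + 1 + 3 + 0 + 2 + 3 + 0 + 3 + 0 + 0 + 0 = 13

13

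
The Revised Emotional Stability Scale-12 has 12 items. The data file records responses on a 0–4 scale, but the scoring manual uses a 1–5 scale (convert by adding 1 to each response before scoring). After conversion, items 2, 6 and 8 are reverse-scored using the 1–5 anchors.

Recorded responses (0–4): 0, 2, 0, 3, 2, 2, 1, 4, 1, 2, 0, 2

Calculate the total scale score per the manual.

27

Convert to 1–5: 1, 3, 1, 4, 3, 3, 2, 5, 2, 3, 1, 3
Reverse-coded (reverse-coded value = 6 − response):
  item 2: 6 − 3 = 3
  item 6: 6 − 3 = 3
  item 8: 6 − 5 = 1
Scored: 1, 3, 1, 4, 3, 3, 2, 1, 2, 3, 1, 3
Total = 27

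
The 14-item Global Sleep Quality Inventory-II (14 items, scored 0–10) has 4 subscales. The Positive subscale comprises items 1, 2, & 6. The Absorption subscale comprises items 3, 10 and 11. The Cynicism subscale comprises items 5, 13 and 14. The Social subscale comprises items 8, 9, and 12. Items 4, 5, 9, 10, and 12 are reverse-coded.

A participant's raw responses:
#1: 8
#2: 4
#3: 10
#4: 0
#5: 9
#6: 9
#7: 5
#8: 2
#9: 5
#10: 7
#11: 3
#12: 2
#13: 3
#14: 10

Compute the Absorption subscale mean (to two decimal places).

5.33

Absorption items: 3, 10, 11.
Of these, item 10 is reverse-coded; reversed = (0+10) − raw = 10 − raw.
  item 3: 10
  item 10: 10 − 7 = 3
  item 11: 3
Sum = 10 + 3 + 3 = 16
Mean = 16 / 3 = 5.33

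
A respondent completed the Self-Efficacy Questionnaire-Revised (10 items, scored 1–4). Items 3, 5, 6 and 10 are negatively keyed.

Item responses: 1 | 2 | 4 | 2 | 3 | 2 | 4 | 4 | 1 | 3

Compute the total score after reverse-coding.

22

Reverse-coded items (reversed = (1+4) − raw = 5 − raw):
  item 3: 5 − 4 = 1
  item 5: 5 − 3 = 2
  item 6: 5 − 2 = 3
  item 10: 5 − 3 = 2
Scored items: 1, 2, 1, 2, 2, 3, 4, 4, 1, 2
Total = 1 + 2 + 1 + 2 + 2 + 3 + 4 + 4 + 1 + 2 = 22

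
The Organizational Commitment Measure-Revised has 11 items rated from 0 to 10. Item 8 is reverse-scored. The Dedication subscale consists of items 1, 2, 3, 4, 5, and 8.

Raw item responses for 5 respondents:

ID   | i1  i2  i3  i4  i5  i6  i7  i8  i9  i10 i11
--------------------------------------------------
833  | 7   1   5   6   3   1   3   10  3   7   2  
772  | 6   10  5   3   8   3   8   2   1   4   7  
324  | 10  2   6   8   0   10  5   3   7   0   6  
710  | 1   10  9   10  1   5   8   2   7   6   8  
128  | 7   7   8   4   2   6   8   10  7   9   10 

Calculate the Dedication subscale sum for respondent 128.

Respondent 128 raw: 7, 7, 8, 4, 2, 6, 8, 10, 7, 9, 10.
Dedication items: 1, 2, 3, 4, 5, 8.
Reverse-coded (on a 0–10 scale, reversed = 10 − raw):
  item 1: 7
  item 2: 7
  item 3: 8
  item 4: 4
  item 5: 2
  item 8: 10 − 10 = 0
Sum = 7 + 7 + 8 + 4 + 2 + 0 = 28

28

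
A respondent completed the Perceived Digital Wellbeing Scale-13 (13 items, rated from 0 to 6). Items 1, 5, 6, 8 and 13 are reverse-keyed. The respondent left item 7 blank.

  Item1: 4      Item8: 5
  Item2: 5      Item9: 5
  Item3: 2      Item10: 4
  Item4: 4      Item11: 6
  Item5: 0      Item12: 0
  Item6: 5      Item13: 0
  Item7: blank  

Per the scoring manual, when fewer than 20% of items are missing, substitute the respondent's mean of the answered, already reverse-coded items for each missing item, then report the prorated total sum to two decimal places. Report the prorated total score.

Reverse-coded (reverse-coded value = 6 − response):
  item 1: 6 − 4 = 2
  item 5: 6 − 0 = 6
  item 6: 6 − 5 = 1
  item 8: 6 − 5 = 1
  item 13: 6 − 0 = 6
Completed scored items (12 of 13): 2, 5, 2, 4, 6, 1, 1, 5, 4, 6, 0, 6; sum = 42.
Person mean = 42 / 12 ≈ 3.5000
Prorated total = (42 / 12) × 13 = 45.50 (to 2 dp)

45.50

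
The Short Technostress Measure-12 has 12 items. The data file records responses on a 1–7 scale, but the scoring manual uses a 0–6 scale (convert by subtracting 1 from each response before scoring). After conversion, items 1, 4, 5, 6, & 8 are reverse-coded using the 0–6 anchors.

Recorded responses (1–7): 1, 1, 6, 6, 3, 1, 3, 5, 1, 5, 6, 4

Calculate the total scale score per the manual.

Convert to 0–6: 0, 0, 5, 5, 2, 0, 2, 4, 0, 4, 5, 3
Reverse-coded (reversed = (0+6) − raw = 6 − raw):
  item 1: 6 − 0 = 6
  item 4: 6 − 5 = 1
  item 5: 6 − 2 = 4
  item 6: 6 − 0 = 6
  item 8: 6 − 4 = 2
Scored: 6, 0, 5, 1, 4, 6, 2, 2, 0, 4, 5, 3
Total = 38

38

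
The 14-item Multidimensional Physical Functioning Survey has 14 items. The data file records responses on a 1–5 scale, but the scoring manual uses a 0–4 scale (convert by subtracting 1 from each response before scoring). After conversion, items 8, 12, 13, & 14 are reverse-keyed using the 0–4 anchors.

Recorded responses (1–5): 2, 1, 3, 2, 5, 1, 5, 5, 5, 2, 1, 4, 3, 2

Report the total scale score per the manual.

Convert to 0–4: 1, 0, 2, 1, 4, 0, 4, 4, 4, 1, 0, 3, 2, 1
Reverse-coded (reverse-coded value = 4 − response):
  item 8: 4 − 4 = 0
  item 12: 4 − 3 = 1
  item 13: 4 − 2 = 2
  item 14: 4 − 1 = 3
Scored: 1, 0, 2, 1, 4, 0, 4, 0, 4, 1, 0, 1, 2, 3
Total = 23

23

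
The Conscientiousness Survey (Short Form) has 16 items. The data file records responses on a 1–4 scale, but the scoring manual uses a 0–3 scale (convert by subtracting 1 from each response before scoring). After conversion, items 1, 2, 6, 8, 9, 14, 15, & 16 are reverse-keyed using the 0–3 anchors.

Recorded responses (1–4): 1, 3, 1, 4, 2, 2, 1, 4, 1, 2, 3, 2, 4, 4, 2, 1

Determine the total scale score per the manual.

Convert to 0–3: 0, 2, 0, 3, 1, 1, 0, 3, 0, 1, 2, 1, 3, 3, 1, 0
Reverse-coded (reversed = (0+3) − raw = 3 − raw):
  item 1: 3 − 0 = 3
  item 2: 3 − 2 = 1
  item 6: 3 − 1 = 2
  item 8: 3 − 3 = 0
  item 9: 3 − 0 = 3
  item 14: 3 − 3 = 0
  item 15: 3 − 1 = 2
  item 16: 3 − 0 = 3
Scored: 3, 1, 0, 3, 1, 2, 0, 0, 3, 1, 2, 1, 3, 0, 2, 3
Total = 25

25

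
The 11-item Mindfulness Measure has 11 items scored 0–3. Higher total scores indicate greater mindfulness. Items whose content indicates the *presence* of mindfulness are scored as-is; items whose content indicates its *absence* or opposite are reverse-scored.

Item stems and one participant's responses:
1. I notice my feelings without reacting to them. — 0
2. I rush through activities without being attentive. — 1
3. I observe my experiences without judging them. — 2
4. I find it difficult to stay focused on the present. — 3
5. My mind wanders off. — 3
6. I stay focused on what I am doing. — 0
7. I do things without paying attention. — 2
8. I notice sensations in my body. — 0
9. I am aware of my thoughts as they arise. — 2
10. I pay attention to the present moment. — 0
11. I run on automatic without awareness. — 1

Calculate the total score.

Items 2, 4, 5, 7, 11 describe the absence/opposite of mindfulness → reverse-score.
reversed = (0+3) − raw = 3 − raw.
  item 1: 0
  item 2: 3 − 1 = 2
  item 3: 2
  item 4: 3 − 3 = 0
  item 5: 3 − 3 = 0
  item 6: 0
  item 7: 3 − 2 = 1
  item 8: 0
  item 9: 2
  item 10: 0
  item 11: 3 − 1 = 2
Total = 0 + 2 + 2 + 0 + 0 + 0 + 1 + 0 + 2 + 0 + 2 = 9

9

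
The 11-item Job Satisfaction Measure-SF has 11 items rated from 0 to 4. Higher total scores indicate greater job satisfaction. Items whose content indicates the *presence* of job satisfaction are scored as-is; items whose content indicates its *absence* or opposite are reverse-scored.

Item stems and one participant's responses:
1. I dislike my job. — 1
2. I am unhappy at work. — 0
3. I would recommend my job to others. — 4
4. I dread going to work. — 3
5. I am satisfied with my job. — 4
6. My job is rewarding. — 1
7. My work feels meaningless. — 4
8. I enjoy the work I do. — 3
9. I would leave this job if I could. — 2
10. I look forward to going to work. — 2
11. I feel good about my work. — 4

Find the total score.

28

Items 1, 2, 4, 7, 9 describe the absence/opposite of job satisfaction → reverse-score.
reverse-coded value = 4 − response.
  item 1: 4 − 1 = 3
  item 2: 4 − 0 = 4
  item 3: 4
  item 4: 4 − 3 = 1
  item 5: 4
  item 6: 1
  item 7: 4 − 4 = 0
  item 8: 3
  item 9: 4 − 2 = 2
  item 10: 2
  item 11: 4
Total = 3 + 4 + 4 + 1 + 4 + 1 + 0 + 3 + 2 + 2 + 4 = 28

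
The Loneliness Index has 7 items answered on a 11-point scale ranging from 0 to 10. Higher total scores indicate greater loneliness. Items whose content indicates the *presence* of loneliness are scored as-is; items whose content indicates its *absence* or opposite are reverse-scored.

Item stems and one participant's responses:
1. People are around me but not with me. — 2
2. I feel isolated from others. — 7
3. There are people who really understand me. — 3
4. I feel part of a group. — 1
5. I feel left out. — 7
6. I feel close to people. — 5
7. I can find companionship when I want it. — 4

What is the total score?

Items 3, 4, 6, 7 describe the absence/opposite of loneliness → reverse-score.
on a 0–10 scale, reversed = 10 − raw.
  item 1: 2
  item 2: 7
  item 3: 10 − 3 = 7
  item 4: 10 − 1 = 9
  item 5: 7
  item 6: 10 − 5 = 5
  item 7: 10 − 4 = 6
Total = 2 + 7 + 7 + 9 + 7 + 5 + 6 = 43

43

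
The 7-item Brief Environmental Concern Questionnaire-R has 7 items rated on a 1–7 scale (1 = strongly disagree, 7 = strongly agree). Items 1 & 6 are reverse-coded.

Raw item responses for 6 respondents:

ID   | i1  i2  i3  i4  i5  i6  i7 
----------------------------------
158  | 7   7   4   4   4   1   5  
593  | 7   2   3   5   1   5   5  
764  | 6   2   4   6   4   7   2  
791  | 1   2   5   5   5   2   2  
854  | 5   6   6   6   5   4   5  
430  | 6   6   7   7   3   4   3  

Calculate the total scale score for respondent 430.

Respondent 430 raw: 6, 6, 7, 7, 3, 4, 3.
Reverse-coded (on a 1–7 scale, reversed = 8 − raw):
  item 1: 8 − 6 = 2
  item 2: 6
  item 3: 7
  item 4: 7
  item 5: 3
  item 6: 8 − 4 = 4
  item 7: 3
Sum = 2 + 6 + 7 + 7 + 3 + 4 + 3 = 32

32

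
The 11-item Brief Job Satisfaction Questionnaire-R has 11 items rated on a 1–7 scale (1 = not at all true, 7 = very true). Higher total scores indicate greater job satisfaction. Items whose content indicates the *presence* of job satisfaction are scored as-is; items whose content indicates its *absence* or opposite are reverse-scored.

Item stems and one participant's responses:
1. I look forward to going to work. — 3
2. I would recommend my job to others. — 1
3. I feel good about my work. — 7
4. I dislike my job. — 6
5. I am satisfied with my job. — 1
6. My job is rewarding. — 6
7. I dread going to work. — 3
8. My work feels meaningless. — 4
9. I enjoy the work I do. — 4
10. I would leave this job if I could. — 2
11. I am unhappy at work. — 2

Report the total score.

Items 4, 7, 8, 10, 11 describe the absence/opposite of job satisfaction → reverse-score.
on a 1–7 scale, reversed = 8 − raw.
  item 1: 3
  item 2: 1
  item 3: 7
  item 4: 8 − 6 = 2
  item 5: 1
  item 6: 6
  item 7: 8 − 3 = 5
  item 8: 8 − 4 = 4
  item 9: 4
  item 10: 8 − 2 = 6
  item 11: 8 − 2 = 6
Total = 3 + 1 + 7 + 2 + 1 + 6 + 5 + 4 + 4 + 6 + 6 = 45

45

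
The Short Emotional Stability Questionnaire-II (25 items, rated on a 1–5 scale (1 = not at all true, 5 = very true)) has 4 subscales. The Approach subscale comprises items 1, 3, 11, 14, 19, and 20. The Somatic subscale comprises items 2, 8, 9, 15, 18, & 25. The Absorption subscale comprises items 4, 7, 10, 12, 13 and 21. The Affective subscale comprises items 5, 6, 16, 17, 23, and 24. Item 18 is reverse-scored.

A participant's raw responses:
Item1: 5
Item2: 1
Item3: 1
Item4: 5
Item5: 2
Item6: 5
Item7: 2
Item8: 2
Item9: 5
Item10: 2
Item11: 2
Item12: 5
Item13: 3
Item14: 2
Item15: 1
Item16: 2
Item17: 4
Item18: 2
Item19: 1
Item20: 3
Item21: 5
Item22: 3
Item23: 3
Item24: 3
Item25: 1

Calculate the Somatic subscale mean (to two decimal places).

Somatic items: 2, 8, 9, 15, 18, 25.
Of these, item 18 is reverse-scored; reverse-coded value = 6 − response.
  item 2: 1
  item 8: 2
  item 9: 5
  item 15: 1
  item 18: 6 − 2 = 4
  item 25: 1
Sum = 1 + 2 + 5 + 1 + 4 + 1 = 14
Mean = 14 / 6 = 2.33

2.33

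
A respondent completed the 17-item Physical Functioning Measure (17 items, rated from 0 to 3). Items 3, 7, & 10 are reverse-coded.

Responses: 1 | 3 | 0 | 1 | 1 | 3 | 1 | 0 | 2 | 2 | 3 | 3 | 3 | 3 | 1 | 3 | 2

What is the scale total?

35

Reversing items 3, 7 and 10 with 3 − raw:
Total = 1 + 3 + (3−0) + 1 + 1 + 3 + (3−1) + 0 + 2 + (3−2) + 3 + 3 + 3 + 3 + 1 + 3 + 2
      = 1 + 3 + 3 + 1 + 1 + 3 + 2 + 0 + 2 + 1 + 3 + 3 + 3 + 3 + 1 + 3 + 2 = 35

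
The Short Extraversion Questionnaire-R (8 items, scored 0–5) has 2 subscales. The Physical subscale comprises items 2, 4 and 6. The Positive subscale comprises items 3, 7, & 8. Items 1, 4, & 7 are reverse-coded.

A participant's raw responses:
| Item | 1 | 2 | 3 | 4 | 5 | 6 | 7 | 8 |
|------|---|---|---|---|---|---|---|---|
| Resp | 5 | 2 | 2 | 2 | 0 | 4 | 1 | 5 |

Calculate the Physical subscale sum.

Physical items: 2, 4, 6.
Of these, item 4 is reverse-coded; reversed = (0+5) − raw = 5 − raw.
  item 2: 2
  item 4: 5 − 2 = 3
  item 6: 4
Sum = 2 + 3 + 4 = 9

9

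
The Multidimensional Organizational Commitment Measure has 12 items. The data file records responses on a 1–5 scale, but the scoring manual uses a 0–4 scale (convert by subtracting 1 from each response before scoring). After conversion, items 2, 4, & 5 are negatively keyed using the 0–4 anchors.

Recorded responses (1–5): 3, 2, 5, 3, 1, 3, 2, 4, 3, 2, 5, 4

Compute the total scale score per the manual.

31

Convert to 0–4: 2, 1, 4, 2, 0, 2, 1, 3, 2, 1, 4, 3
Reverse-coded (reverse-coded value = 4 − response):
  item 2: 4 − 1 = 3
  item 4: 4 − 2 = 2
  item 5: 4 − 0 = 4
Scored: 2, 3, 4, 2, 4, 2, 1, 3, 2, 1, 4, 3
Total = 31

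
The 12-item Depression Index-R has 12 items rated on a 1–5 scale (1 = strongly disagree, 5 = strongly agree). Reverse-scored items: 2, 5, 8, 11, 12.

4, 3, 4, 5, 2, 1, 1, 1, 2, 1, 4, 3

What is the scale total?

Reversing items 2, 5, 8, 11, & 12 with 6 − raw:
Total = 4 + (6−3) + 4 + 5 + (6−2) + 1 + 1 + (6−1) + 2 + 1 + (6−4) + (6−3)
      = 4 + 3 + 4 + 5 + 4 + 1 + 1 + 5 + 2 + 1 + 2 + 3 = 35

35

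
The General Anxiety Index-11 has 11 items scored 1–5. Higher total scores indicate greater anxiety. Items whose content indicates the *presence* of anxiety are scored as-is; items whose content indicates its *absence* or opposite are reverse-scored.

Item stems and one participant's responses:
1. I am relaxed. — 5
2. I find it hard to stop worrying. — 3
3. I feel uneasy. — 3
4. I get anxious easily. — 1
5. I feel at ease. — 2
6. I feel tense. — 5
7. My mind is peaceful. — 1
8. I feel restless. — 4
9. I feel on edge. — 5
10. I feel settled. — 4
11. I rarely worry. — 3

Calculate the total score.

36

Items 1, 5, 7, 10, 11 describe the absence/opposite of anxiety → reverse-score.
reverse-coded value = 6 − response.
  item 1: 6 − 5 = 1
  item 2: 3
  item 3: 3
  item 4: 1
  item 5: 6 − 2 = 4
  item 6: 5
  item 7: 6 − 1 = 5
  item 8: 4
  item 9: 5
  item 10: 6 − 4 = 2
  item 11: 6 − 3 = 3
Total = 1 + 3 + 3 + 1 + 4 + 5 + 5 + 4 + 5 + 2 + 3 = 36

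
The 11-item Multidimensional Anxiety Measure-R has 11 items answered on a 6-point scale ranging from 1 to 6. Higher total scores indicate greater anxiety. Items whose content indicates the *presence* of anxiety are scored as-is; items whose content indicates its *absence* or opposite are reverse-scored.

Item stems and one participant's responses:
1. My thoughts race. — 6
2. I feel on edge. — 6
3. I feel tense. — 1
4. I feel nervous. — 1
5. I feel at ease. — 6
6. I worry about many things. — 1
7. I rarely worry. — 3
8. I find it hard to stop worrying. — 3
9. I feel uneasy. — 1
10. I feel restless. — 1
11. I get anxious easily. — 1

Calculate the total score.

26

Items 5, 7 describe the absence/opposite of anxiety → reverse-score.
reverse-coded value = 7 − response.
  item 1: 6
  item 2: 6
  item 3: 1
  item 4: 1
  item 5: 7 − 6 = 1
  item 6: 1
  item 7: 7 − 3 = 4
  item 8: 3
  item 9: 1
  item 10: 1
  item 11: 1
Total = 6 + 6 + 1 + 1 + 1 + 1 + 4 + 3 + 1 + 1 + 1 = 26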